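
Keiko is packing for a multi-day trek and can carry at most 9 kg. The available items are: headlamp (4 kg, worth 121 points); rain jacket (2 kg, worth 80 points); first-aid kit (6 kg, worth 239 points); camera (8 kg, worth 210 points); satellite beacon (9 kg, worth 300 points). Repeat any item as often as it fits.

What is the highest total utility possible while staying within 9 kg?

Best packing: 4×rain jacket — 8 kg, 320 total.
That's the maximum — no swap from here does better than 320.

320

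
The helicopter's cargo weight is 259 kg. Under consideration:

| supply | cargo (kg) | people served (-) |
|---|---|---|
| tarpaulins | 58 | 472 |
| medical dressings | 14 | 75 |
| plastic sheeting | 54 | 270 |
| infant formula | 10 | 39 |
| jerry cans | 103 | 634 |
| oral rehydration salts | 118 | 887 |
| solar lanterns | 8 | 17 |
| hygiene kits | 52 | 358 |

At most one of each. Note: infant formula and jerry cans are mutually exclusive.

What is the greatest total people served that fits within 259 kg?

1831

The ratio ordering already packs tightly: tarpaulins + medical dressings + infant formula + oral rehydration salts + hygiene kits, 252 kg, 1831.
Every other selection either busts 259 kg or breaks a pairing rule or fails to beat 1831.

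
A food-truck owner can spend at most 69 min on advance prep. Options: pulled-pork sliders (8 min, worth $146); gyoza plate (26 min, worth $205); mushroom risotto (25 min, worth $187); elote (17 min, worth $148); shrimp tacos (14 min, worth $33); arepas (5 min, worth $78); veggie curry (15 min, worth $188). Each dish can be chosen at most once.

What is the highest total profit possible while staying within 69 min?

A density-first pass picks pulled-pork sliders + elote + shrimp tacos + arepas + veggie curry — 593 at 59 min.
Replace shrimp tacos and arepas with gyoza plate: the trade gains 94 net, giving 687 at 66 min.
That's the maximum — no swap from here does better than 687.

687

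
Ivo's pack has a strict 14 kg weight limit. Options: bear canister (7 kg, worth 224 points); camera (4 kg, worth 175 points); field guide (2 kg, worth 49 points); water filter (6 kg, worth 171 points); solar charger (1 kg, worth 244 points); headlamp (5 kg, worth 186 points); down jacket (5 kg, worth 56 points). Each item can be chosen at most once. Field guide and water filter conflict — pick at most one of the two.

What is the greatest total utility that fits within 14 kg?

By utility per kg: solar charger 244.00, camera 43.75, headlamp 37.20 lead.
Filling by ratio: camera + field guide + solar charger + headlamp for 654, with 2 kg left unused.
The 5 kg tied up in headlamp is better spent on bear canister — total rises to 692 (14 kg).
The closest alternative, bear canister + solar charger + headlamp, reaches only 654.

692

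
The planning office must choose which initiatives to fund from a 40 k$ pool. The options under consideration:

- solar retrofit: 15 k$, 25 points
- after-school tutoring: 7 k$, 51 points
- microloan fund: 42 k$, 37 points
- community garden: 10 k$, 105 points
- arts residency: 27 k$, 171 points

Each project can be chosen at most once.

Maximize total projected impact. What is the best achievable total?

276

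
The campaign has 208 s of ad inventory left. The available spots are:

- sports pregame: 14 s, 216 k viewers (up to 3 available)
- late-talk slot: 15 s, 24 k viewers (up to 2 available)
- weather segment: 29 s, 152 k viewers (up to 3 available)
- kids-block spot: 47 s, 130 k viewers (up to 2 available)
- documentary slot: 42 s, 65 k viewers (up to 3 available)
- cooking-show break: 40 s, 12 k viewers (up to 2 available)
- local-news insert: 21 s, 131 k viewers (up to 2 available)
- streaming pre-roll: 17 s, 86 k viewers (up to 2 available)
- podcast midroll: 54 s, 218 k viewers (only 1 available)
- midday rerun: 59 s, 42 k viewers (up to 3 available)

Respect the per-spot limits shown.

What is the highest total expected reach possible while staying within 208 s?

Density check — sports pregame 15.43, local-news insert 6.24, weather segment 5.24, streaming pre-roll 5.06 are the best per s.
Taking 3×sports pregame + 3×weather segment + 2×local-news insert + 2×streaming pre-roll: 205 s used, 1538 in expected reach.

1538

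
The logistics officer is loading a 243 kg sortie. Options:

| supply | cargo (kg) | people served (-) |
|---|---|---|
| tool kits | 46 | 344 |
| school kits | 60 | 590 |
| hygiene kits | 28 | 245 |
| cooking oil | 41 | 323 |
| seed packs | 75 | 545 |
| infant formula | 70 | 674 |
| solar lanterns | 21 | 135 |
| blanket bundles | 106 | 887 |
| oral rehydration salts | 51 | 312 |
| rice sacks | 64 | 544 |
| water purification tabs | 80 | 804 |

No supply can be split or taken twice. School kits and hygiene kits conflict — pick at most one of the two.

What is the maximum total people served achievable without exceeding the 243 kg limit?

2267

Best packing: hygiene kits + infant formula + rice sacks + water purification tabs — 242 kg, 2267 total.
Runner-up school kits + infant formula + solar lanterns + water purification tabs tops out at 2203.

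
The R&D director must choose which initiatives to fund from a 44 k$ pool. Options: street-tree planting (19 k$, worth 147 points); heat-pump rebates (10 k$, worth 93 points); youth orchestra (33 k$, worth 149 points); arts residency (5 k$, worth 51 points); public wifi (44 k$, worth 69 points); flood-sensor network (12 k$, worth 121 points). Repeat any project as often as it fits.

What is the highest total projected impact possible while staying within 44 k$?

446

A density-first pass picks 8×arts residency — 408 at 40 k$.
The 20 k$ tied up in 4×arts residency is better spent on 2×flood-sensor network — total rises to 446 (44 k$).
Every other selection either busts 44 k$ or fails to beat 446.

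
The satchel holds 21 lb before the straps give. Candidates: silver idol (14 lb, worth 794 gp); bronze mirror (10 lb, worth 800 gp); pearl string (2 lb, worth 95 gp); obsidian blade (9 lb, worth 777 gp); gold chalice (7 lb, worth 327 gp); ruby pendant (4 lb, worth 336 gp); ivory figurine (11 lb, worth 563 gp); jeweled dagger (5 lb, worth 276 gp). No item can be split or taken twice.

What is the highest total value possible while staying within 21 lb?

1672

Ranking by ratio (value/lb): obsidian blade 86.33, ruby pendant 84.00, bronze mirror 80.00, silver idol 56.71.
Filling by ratio: pearl string + obsidian blade + ruby pendant + jeweled dagger for 1484, with 1 lb left unused.
Replace ruby pendant and jeweled dagger with bronze mirror: the trade gains 188 net, giving 1672 at 21 lb.
No other feasible combination exceeds 1672.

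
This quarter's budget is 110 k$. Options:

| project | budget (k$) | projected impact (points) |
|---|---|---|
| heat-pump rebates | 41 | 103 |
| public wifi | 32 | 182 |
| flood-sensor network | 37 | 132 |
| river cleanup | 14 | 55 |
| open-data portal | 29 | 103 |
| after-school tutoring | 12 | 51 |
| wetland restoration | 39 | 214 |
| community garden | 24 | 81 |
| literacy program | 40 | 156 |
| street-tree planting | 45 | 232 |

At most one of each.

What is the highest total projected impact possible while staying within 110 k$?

Filling by ratio: public wifi + river cleanup + after-school tutoring + wetland restoration for 502, with 13 k$ left unused.
Replace public wifi with street-tree planting: the trade gains 50 net, giving 552 at 110 k$.
Next best is public wifi + river cleanup + wetland restoration + community garden at 532 (109 k$) — short by 20.

552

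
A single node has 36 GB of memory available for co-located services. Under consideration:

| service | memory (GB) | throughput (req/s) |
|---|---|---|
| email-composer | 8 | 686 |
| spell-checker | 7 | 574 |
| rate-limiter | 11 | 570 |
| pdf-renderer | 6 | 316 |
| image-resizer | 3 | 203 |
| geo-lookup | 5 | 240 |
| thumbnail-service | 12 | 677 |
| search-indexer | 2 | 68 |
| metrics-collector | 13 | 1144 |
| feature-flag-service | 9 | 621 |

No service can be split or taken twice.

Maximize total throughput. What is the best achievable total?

2847

Ranking by ratio (throughput/GB): metrics-collector 88.00, email-composer 85.75, spell-checker 82.00.
Taking email-composer + spell-checker + image-resizer + geo-lookup + metrics-collector: 36 GB used, 2847 in throughput.
Every other selection either busts 36 GB or fails to beat 2847.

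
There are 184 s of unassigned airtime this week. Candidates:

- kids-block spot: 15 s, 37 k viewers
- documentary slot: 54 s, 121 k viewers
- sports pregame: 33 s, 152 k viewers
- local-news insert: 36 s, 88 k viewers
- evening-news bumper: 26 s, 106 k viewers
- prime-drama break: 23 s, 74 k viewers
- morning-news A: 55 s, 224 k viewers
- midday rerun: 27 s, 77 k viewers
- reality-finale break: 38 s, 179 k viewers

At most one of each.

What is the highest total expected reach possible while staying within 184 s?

738

Density check — reality-finale break 4.71, sports pregame 4.61, evening-news bumper 4.08, morning-news A 4.07 are the best per s.
Greedy by ratio would take sports pregame + evening-news bumper + prime-drama break + morning-news A + reality-finale break: 175 s used, total 735.
The 23 s tied up in prime-drama break is better spent on midday rerun — total rises to 738 (179 s).
The closest alternative, sports pregame + evening-news bumper + prime-drama break + morning-news A + reality-finale break, reaches only 735.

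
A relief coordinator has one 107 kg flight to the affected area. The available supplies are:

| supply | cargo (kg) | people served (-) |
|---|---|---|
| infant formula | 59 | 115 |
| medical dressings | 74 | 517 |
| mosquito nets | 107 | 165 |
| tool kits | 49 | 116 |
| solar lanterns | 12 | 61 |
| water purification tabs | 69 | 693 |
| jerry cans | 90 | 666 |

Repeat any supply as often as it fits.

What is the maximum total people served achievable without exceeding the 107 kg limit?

Best packing: 3×solar lanterns + water purification tabs — 105 kg, 876 total.

876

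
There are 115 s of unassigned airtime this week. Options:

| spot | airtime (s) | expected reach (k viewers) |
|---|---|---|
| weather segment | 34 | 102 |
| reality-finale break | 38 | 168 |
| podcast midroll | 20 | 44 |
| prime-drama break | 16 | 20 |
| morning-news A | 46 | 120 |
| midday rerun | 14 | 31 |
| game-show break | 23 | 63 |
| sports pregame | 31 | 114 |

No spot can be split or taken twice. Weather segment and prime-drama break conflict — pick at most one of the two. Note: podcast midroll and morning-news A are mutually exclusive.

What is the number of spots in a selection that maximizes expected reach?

3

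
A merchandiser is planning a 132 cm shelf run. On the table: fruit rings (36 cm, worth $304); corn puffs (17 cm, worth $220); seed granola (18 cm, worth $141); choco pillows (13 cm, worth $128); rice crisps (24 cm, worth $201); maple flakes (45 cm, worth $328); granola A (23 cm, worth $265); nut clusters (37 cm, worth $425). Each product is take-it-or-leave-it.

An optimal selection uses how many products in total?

Best achievable weekly sales is 1380.
For example corn puffs + seed granola + choco pillows + rice crisps + granola A + nut clusters achieves it, using 132 cm.
All optima have 6 products.

6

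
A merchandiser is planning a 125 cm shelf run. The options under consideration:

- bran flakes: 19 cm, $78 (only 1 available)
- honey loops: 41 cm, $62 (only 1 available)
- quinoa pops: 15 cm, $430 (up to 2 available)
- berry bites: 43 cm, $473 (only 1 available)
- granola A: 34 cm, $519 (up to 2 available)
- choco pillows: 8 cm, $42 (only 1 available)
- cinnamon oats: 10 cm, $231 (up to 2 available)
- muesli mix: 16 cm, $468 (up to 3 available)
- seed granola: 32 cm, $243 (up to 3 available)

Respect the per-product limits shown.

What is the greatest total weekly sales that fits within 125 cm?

3014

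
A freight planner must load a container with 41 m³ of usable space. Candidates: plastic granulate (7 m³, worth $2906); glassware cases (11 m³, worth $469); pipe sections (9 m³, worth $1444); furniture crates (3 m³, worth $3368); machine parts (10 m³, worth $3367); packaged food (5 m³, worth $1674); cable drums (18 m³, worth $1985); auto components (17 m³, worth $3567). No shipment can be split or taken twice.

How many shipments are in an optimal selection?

4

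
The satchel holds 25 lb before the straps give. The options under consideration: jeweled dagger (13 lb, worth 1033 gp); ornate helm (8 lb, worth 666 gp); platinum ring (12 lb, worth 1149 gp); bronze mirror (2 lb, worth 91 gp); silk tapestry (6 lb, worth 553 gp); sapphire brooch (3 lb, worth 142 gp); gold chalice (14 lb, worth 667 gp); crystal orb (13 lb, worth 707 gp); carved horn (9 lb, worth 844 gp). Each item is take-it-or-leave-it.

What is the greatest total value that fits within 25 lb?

Taking the top-ratio items first gives platinum ring + sapphire brooch + carved horn for 2135 (24 lb).
The 12 lb tied up in sapphire brooch and carved horn is better spent on jeweled dagger — total rises to 2182 (25 lb).
Next best is ornate helm + bronze mirror + silk tapestry + carved horn at 2154 (25 lb) — short by 28.

2182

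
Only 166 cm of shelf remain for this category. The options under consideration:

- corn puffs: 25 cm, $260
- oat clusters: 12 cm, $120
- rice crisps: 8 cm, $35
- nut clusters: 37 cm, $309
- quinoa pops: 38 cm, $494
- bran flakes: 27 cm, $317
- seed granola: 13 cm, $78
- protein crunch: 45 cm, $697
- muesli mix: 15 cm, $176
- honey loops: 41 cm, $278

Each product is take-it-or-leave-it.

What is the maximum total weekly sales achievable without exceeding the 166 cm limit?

Taking corn puffs + oat clusters + quinoa pops + bran flakes + protein crunch + muesli mix: 162 cm used, 2064 in weekly sales.
No other feasible combination exceeds 2064.

2064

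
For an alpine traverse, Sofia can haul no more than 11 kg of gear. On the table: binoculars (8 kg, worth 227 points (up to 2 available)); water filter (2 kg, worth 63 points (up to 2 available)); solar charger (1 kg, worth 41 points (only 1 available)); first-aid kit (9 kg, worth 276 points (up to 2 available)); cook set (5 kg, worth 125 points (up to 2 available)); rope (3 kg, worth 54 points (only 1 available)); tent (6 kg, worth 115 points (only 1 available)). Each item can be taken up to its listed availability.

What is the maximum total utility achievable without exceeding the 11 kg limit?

Taking the top-ratio items first gives 2×water filter + solar charger + cook set for 292 (10 kg).
Dropping water filter and solar charger and cook set frees 8 kg; slotting in first-aid kit (9 kg) lifts the total to 339 at 11 kg.
Nothing else within 11 kg beats 339.

339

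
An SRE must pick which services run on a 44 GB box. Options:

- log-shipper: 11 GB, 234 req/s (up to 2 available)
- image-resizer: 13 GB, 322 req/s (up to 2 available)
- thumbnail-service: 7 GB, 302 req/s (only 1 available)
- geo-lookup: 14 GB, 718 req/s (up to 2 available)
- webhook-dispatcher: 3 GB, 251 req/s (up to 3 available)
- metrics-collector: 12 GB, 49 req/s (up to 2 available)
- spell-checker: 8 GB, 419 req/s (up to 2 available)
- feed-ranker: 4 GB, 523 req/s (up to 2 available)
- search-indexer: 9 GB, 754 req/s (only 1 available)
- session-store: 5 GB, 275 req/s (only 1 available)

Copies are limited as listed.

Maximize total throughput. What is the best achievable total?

3415

Filling by ratio: 3×webhook-dispatcher + spell-checker + 2×feed-ranker + search-indexer + session-store for 3247, with 5 GB left unused.
Replace webhook-dispatcher with spell-checker: the trade gains 168 net, giving 3415 at 44 GB.
That's the maximum — no swap from here does better than 3415.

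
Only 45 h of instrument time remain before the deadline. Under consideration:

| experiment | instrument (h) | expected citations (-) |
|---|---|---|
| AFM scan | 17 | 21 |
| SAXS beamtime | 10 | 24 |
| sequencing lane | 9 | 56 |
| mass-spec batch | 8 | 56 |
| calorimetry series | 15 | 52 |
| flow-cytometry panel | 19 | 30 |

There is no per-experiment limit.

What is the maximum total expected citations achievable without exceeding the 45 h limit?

Taking 5×sequencing lane: 45 h used, 280 in expected citations.
That's the maximum — no swap from here does better than 280.

280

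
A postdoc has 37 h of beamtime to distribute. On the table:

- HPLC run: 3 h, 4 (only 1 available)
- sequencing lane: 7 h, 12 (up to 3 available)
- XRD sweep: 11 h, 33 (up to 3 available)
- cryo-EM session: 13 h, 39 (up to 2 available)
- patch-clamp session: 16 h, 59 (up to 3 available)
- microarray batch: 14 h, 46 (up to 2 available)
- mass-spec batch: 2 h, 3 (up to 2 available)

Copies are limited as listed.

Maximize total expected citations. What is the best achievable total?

Greedy by ratio would take 2×patch-clamp session + 2×mass-spec batch: 36 h used, total 124.
Dropping mass-spec batch frees 2 h; slotting in HPLC run (3 h) lifts the total to 125 at 37 h.

125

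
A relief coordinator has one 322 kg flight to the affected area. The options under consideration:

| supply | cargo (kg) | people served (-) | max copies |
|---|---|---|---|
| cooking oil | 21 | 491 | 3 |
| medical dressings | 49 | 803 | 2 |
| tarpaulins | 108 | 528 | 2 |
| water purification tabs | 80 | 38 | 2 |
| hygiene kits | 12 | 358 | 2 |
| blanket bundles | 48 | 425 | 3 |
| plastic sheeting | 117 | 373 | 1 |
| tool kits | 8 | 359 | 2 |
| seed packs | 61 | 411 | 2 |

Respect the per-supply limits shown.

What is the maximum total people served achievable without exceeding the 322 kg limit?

Best packing: 3×cooking oil + 2×medical dressings + 2×hygiene kits + 2×blanket bundles + 2×tool kits — 297 kg, 5363 total.

5363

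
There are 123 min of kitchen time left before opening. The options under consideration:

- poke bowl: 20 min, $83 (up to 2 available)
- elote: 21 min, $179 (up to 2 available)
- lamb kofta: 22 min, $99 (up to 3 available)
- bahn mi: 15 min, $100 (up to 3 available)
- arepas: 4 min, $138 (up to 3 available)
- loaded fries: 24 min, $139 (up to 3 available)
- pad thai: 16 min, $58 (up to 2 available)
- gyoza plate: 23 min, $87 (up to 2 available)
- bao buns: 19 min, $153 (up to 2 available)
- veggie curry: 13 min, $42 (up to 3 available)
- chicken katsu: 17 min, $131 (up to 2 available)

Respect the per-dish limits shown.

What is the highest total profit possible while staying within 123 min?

1287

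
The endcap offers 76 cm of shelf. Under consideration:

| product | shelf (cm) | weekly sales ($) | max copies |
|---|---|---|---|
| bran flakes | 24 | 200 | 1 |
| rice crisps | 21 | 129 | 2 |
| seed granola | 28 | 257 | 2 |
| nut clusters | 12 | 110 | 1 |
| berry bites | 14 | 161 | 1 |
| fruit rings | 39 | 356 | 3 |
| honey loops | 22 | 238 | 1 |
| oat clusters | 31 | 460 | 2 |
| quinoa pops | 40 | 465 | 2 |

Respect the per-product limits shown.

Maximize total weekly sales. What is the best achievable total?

The ratio ordering already packs tightly: berry bites + 2×oat clusters, 76 cm, 1081.

1081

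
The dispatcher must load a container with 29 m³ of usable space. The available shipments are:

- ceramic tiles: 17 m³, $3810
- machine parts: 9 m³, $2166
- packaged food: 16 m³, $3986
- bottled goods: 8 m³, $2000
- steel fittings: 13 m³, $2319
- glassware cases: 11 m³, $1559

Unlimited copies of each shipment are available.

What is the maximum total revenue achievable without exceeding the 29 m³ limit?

Taking the top-ratio shipments first gives 3×bottled goods for 6000 (24 m³).
The 24 m³ tied up in 3×bottled goods is better spent on 3×machine parts — total rises to 6498 (27 m³).
No other feasible combination exceeds 6498.

6498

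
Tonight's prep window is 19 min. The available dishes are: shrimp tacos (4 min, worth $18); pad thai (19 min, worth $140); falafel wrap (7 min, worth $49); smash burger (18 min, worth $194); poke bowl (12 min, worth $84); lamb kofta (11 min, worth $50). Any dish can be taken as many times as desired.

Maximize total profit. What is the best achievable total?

194

Ranking by ratio (profit/min): smash burger 10.78, pad thai 7.37, falafel wrap 7.00, poke bowl 7.00.
Smash burger uses 18 of the 19 min and totals 194.
Nothing else within 19 min beats 194.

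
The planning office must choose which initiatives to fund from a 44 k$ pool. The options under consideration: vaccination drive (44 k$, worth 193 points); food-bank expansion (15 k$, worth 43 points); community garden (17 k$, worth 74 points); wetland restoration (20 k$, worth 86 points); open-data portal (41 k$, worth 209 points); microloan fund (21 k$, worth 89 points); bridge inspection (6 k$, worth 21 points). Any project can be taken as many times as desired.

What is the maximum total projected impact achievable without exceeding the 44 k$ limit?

209

By projected impact per k$: open-data portal 5.10, vaccination drive 4.39, community garden 4.35 lead.
Open-data portal uses 41 of the 44 k$ and totals 209.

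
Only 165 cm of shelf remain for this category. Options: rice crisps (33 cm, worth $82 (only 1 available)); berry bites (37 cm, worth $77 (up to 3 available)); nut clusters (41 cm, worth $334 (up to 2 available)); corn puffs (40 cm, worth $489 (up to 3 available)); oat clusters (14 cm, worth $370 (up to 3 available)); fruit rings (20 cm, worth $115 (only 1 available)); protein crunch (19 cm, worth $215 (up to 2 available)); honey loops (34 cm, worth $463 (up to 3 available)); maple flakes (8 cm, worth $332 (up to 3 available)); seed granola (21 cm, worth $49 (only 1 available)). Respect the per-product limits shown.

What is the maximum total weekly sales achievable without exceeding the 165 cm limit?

The ratio heuristic lands on 3×oat clusters + protein crunch + 2×honey loops + 3×maple flakes (3247) but leaves 12 cm idle.
The 68 cm tied up in 2×honey loops is better spent on 2×corn puffs — total rises to 3299 (165 cm).
Every other selection either busts 165 cm or exceeds an availability limit or fails to beat 3299.

3299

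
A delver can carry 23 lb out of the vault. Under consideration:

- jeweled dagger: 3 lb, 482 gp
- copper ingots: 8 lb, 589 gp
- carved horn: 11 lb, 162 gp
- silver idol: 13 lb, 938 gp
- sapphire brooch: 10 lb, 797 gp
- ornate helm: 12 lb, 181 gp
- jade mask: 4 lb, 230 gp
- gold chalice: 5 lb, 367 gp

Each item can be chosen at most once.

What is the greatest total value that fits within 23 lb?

1876

Density check — jeweled dagger 160.67, sapphire brooch 79.70, copper ingots 73.62, gold chalice 73.40 are the best per lb.
Greedy by ratio would take jeweled dagger + copper ingots + sapphire brooch: 21 lb used, total 1868.
Replace copper ingots with jade mask + gold chalice: the trade gains 8 net, giving 1876 at 22 lb.
Next best is jeweled dagger + copper ingots + sapphire brooch at 1868 (21 lb) — short by 8.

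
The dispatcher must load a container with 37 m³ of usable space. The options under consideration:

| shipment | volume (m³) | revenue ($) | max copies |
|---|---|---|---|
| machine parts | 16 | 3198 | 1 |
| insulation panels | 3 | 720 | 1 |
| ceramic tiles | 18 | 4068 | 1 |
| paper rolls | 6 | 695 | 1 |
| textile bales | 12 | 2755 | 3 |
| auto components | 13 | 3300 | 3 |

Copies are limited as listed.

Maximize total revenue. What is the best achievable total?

The ratio heuristic lands on insulation panels + paper rolls + 2×auto components (8015) but leaves 2 m³ idle.
The 22 m³ tied up in insulation panels and paper rolls and auto components is better spent on 2×textile bales — total rises to 8810 (37 m³).

8810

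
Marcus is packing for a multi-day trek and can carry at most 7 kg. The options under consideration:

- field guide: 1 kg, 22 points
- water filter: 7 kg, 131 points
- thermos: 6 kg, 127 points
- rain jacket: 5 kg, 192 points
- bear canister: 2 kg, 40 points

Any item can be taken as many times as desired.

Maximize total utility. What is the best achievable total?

236

The ratio ordering already packs tightly: 2×field guide + rain jacket, 7 kg, 236.
That's the maximum — no swap from here does better than 236.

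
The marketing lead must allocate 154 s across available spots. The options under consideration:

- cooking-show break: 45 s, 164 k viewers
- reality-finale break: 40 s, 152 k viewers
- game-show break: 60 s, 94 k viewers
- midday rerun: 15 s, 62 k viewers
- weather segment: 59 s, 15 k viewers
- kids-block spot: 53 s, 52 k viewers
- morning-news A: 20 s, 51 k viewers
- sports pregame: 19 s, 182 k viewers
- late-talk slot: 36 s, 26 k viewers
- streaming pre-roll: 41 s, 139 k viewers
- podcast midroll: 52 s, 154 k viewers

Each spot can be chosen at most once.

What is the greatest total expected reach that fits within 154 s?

637

Filling by ratio: cooking-show break + reality-finale break + midday rerun + morning-news A + sports pregame for 611, with 15 s left unused.
The 35 s tied up in midday rerun and morning-news A is better spent on streaming pre-roll — total rises to 637 (145 s).
The closest alternative, reality-finale break + sports pregame + streaming pre-roll + podcast midroll, reaches only 627.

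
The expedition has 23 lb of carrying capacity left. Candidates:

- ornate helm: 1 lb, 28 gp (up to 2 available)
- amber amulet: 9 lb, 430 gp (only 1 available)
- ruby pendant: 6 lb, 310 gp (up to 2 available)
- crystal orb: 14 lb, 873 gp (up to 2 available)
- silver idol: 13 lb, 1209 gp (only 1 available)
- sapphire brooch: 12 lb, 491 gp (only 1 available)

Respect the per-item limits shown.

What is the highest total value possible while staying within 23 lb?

1667

Density check — silver idol 93.00, crystal orb 62.36, ruby pendant 51.67, amber amulet 47.78 are the best per lb.
Taking the top-ratio items first gives 2×ornate helm + ruby pendant + silver idol for 1575 (21 lb).
Dropping ornate helm and ruby pendant frees 7 lb; slotting in amber amulet (9 lb) lifts the total to 1667 at 23 lb.
No other feasible combination exceeds 1667.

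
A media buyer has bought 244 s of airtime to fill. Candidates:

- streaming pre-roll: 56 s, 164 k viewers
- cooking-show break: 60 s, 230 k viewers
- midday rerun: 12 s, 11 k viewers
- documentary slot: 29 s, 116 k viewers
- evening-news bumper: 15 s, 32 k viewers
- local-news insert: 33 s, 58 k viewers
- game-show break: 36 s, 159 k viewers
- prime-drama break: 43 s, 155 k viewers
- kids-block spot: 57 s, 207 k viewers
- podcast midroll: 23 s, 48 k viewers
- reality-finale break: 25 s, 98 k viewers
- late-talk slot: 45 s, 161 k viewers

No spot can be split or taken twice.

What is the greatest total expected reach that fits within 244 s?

Filling by ratio: cooking-show break + midday rerun + documentary slot + evening-news bumper + game-show break + kids-block spot + reality-finale break for 853, with 10 s left unused.
Reworking the packing: cooking-show break + documentary slot + game-show break + prime-drama break + reality-finale break + late-talk slot uses 238 s and improves the total to 919.

919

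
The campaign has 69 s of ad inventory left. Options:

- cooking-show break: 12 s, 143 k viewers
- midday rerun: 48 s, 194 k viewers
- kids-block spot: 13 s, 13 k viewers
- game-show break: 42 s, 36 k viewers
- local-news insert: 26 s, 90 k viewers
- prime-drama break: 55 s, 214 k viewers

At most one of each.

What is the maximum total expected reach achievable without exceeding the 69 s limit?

A density-first pass picks cooking-show break + midday rerun — 337 at 60 s.
Replace midday rerun with prime-drama break: the trade gains 20 net, giving 357 at 67 s.
Every other selection either busts 69 s or fails to beat 357.

357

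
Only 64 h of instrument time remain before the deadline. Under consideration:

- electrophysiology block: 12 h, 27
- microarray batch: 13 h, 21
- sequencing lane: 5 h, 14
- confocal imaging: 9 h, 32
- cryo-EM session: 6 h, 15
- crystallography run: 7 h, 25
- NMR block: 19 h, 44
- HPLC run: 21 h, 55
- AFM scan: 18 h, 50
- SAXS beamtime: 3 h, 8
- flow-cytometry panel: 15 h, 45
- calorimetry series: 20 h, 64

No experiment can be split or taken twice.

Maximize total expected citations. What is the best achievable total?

Filling by ratio: sequencing lane + confocal imaging + crystallography run + SAXS beamtime + flow-cytometry panel + calorimetry series for 188, with 5 h left unused.
The 3 h tied up in SAXS beamtime is better spent on cryo-EM session — total rises to 195 (62 h).
Runner-up confocal imaging + cryo-EM session + crystallography run + AFM scan + SAXS beamtime + calorimetry series tops out at 194.

195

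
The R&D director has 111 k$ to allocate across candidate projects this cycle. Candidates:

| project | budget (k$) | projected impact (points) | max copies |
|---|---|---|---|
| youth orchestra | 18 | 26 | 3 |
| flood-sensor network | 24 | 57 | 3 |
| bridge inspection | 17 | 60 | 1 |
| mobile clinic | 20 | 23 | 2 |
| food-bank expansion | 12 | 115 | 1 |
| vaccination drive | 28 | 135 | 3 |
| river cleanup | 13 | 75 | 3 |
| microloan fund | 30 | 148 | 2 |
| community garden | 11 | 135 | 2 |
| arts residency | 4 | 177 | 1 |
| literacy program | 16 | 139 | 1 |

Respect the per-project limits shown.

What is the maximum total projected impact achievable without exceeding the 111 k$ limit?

999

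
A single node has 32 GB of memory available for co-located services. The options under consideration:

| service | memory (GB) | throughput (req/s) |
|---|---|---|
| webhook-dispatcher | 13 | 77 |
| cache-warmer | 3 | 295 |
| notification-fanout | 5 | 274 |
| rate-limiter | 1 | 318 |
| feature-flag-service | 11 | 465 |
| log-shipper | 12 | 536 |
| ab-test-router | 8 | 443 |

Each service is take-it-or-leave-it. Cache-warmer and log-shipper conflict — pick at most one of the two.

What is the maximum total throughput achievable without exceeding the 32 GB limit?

1795

Ranking by ratio (throughput/GB): rate-limiter 318.00, cache-warmer 98.33, ab-test-router 55.38, notification-fanout 54.80.
Best packing: cache-warmer + notification-fanout + rate-limiter + feature-flag-service + ab-test-router — 28 GB, 1795 total.
That's the maximum — no feasible swap from here does better than 1795.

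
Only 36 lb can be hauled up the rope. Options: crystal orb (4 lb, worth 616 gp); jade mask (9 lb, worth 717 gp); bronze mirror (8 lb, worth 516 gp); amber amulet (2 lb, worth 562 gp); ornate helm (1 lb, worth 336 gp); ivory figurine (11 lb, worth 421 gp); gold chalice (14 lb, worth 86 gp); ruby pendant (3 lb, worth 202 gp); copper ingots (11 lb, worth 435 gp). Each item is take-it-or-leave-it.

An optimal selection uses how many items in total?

6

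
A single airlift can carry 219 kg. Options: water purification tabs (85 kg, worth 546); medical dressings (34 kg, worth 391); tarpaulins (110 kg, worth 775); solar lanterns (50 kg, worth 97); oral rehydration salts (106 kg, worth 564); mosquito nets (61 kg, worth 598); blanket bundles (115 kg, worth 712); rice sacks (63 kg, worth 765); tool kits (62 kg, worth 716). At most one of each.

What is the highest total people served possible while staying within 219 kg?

2079

A density-first pass picks medical dressings + solar lanterns + rice sacks + tool kits — 1969 at 209 kg.
The 84 kg tied up in medical dressings and solar lanterns is better spent on mosquito nets — total rises to 2079 (186 kg).
Nothing else within 219 kg beats 2079.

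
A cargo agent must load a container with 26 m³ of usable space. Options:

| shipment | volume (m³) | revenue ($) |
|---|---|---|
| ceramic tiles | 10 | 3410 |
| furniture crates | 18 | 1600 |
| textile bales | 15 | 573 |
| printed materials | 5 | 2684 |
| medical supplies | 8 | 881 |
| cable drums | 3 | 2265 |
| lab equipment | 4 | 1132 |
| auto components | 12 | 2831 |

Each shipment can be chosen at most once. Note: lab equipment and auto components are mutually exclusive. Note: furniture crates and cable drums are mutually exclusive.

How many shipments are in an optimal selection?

4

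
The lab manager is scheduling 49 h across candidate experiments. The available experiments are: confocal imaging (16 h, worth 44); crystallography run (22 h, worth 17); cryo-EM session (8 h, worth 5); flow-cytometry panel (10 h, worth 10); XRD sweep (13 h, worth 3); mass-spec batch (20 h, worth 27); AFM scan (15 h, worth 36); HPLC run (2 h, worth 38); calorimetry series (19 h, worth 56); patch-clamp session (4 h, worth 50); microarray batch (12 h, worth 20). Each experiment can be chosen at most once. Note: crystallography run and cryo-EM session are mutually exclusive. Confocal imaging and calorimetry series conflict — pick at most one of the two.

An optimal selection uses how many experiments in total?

Best achievable expected citations is 188.
confocal imaging + AFM scan + HPLC run + patch-clamp session + microarray batch hits 188 at 49 h.
All optima have 5 experiments.

5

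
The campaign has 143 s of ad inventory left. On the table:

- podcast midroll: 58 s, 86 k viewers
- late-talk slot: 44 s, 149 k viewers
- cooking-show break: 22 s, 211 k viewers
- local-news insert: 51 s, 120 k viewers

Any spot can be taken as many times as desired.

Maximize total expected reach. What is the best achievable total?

1266

6×cooking-show break uses 132 of the 143 s and totals 1266.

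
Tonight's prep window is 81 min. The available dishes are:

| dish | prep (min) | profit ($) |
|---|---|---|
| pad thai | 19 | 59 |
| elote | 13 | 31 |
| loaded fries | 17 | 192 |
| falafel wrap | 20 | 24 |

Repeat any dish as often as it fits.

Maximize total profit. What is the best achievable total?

799

Ranking by ratio (profit/min): loaded fries 11.29, pad thai 3.11, elote 2.38.
Best packing: elote + 4×loaded fries — 81 min, 799 total.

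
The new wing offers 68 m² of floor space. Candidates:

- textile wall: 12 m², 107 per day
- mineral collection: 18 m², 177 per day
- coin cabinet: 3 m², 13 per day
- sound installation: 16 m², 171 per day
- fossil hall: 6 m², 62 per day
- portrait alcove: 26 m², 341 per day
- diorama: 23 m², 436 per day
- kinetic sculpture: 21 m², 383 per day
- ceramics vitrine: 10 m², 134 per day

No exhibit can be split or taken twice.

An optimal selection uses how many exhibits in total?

The maximum expected visitors within 68 m² is 1060.
For example textile wall + diorama + kinetic sculpture + ceramics vitrine achieves it, using 66 m².
Any selection reaching 1060 contains exactly 4 exhibits.

4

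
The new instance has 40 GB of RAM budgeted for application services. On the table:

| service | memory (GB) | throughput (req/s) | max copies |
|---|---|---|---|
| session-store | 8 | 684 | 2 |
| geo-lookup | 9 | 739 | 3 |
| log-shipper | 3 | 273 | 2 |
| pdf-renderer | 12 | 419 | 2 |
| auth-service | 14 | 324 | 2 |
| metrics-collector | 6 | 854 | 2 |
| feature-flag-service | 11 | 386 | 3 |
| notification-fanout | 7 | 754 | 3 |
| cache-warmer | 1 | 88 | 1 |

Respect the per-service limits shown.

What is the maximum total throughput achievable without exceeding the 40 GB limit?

4604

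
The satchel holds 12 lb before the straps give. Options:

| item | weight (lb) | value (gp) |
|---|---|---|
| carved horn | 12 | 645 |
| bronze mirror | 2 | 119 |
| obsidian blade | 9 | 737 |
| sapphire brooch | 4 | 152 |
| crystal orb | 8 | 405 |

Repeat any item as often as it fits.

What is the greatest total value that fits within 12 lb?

Ranking by ratio (value/lb): obsidian blade 81.89, bronze mirror 59.50, carved horn 53.75, crystal orb 50.62.
The ratio ordering already packs tightly: bronze mirror + obsidian blade, 11 lb, 856.
Every other selection either busts 12 lb or fails to beat 856.

856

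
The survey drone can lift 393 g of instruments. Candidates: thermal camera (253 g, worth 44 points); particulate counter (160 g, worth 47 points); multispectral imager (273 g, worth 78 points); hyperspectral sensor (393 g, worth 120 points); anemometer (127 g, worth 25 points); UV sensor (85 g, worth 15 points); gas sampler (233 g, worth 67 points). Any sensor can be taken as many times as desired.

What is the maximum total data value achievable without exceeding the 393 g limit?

120

Ranking by ratio (data value/g): hyperspectral sensor 0.31, particulate counter 0.29, gas sampler 0.29.
The ratio ordering already packs tightly: hyperspectral sensor, 393 g, 120.
No other feasible combination exceeds 120.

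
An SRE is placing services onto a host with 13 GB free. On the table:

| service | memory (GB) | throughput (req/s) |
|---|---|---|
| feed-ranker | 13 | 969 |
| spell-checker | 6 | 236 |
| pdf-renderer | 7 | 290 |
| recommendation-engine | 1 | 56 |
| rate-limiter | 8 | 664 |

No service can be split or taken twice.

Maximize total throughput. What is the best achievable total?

969

A density-first pass picks recommendation-engine + rate-limiter — 720 at 9 GB.
The 9 GB tied up in recommendation-engine and rate-limiter is better spent on feed-ranker — total rises to 969 (13 GB).
Next best is recommendation-engine + rate-limiter at 720 (9 GB) — short by 249.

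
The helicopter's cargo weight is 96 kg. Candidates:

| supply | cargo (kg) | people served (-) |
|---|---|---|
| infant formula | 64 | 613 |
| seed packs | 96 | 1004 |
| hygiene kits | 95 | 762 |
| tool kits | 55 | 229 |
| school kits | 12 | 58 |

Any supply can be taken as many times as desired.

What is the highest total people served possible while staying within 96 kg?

1004

By people served per kg: seed packs 10.46, infant formula 9.58, hygiene kits 8.02, school kits 4.83 lead.
The ratio ordering already packs tightly: seed packs, 96 kg, 1004.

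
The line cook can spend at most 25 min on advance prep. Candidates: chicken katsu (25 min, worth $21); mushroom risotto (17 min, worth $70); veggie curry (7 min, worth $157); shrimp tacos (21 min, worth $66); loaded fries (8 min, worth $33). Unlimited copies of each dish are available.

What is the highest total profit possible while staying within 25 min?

471

By profit per min: veggie curry 22.43, loaded fries 4.12, mushroom risotto 4.12, shrimp tacos 3.14 lead.
3×veggie curry uses 21 of the 25 min and totals 471.
Nothing else within 25 min beats 471.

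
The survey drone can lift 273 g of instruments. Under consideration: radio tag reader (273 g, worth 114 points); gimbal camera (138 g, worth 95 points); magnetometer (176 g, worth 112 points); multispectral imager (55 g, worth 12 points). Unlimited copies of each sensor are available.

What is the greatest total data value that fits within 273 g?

A density-first pass picks gimbal camera + 2×multispectral imager — 119 at 248 g.
Replace gimbal camera and multispectral imager with magnetometer: the trade gains 5 net, giving 124 at 231 g.
Every other selection either busts 273 g or fails to beat 124.

124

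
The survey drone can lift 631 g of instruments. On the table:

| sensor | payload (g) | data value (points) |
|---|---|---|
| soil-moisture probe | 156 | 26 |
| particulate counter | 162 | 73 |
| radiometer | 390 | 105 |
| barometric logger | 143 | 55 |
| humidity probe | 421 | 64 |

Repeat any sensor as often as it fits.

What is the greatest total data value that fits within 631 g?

Ranking by ratio (data value/g): particulate counter 0.45, barometric logger 0.38, radiometer 0.27.
3×particulate counter + barometric logger uses 629 of the 631 g and totals 274.

274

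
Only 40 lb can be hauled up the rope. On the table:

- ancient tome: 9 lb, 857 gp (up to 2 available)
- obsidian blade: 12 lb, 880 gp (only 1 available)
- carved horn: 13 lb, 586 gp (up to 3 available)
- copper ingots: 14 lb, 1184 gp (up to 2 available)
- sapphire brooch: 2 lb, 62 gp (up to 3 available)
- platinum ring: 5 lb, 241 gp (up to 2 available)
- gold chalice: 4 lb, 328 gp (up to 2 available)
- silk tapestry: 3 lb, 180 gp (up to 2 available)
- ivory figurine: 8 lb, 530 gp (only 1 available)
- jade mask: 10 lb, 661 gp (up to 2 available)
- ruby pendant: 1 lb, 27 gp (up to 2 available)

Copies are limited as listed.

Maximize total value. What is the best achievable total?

3554

2×ancient tome + copper ingots + 2×gold chalice uses 40 of the 40 lb and totals 3554.
No other feasible combination exceeds 3554.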